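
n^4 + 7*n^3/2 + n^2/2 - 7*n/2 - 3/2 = (n - 1)*(n + 1/2)*(n + 1)*(n + 3)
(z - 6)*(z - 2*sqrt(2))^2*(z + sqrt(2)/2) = z^4 - 6*z^3 - 7*sqrt(2)*z^3/2 + 4*z^2 + 21*sqrt(2)*z^2 - 24*z + 4*sqrt(2)*z - 24*sqrt(2)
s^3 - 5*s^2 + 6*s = s*(s - 3)*(s - 2)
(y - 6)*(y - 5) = y^2 - 11*y + 30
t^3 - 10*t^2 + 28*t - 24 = (t - 6)*(t - 2)^2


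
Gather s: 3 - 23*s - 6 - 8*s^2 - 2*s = -8*s^2 - 25*s - 3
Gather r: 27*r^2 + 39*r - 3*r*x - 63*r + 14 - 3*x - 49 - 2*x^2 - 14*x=27*r^2 + r*(-3*x - 24) - 2*x^2 - 17*x - 35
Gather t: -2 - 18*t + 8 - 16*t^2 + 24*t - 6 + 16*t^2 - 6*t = 0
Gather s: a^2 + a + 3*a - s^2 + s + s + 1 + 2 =a^2 + 4*a - s^2 + 2*s + 3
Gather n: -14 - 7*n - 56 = -7*n - 70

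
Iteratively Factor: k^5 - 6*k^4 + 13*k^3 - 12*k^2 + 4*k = (k - 2)*(k^4 - 4*k^3 + 5*k^2 - 2*k) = (k - 2)*(k - 1)*(k^3 - 3*k^2 + 2*k) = (k - 2)^2*(k - 1)*(k^2 - k) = (k - 2)^2*(k - 1)^2*(k)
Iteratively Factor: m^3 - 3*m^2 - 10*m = (m + 2)*(m^2 - 5*m) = m*(m + 2)*(m - 5)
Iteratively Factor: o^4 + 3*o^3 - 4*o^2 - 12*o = (o + 3)*(o^3 - 4*o) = (o + 2)*(o + 3)*(o^2 - 2*o) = o*(o + 2)*(o + 3)*(o - 2)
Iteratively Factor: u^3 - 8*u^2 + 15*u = (u - 3)*(u^2 - 5*u) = (u - 5)*(u - 3)*(u)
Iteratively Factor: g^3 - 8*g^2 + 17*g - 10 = (g - 1)*(g^2 - 7*g + 10) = (g - 2)*(g - 1)*(g - 5)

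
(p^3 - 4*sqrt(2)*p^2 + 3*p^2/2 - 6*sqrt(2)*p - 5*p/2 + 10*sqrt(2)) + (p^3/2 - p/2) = 3*p^3/2 - 4*sqrt(2)*p^2 + 3*p^2/2 - 6*sqrt(2)*p - 3*p + 10*sqrt(2)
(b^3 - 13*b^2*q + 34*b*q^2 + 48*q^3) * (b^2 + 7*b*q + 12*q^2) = b^5 - 6*b^4*q - 45*b^3*q^2 + 130*b^2*q^3 + 744*b*q^4 + 576*q^5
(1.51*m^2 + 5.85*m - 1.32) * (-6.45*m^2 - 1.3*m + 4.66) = -9.7395*m^4 - 39.6955*m^3 + 7.9456*m^2 + 28.977*m - 6.1512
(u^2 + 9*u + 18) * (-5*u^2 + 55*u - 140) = -5*u^4 + 10*u^3 + 265*u^2 - 270*u - 2520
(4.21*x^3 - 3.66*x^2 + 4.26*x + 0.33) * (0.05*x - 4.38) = 0.2105*x^4 - 18.6228*x^3 + 16.2438*x^2 - 18.6423*x - 1.4454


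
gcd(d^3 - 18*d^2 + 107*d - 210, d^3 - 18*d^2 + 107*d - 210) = d^3 - 18*d^2 + 107*d - 210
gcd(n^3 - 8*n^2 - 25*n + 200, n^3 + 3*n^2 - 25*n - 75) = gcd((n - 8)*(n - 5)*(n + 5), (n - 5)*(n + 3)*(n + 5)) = n^2 - 25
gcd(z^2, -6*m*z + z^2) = z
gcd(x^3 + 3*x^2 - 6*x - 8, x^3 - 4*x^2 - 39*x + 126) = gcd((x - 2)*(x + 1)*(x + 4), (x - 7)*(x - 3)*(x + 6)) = 1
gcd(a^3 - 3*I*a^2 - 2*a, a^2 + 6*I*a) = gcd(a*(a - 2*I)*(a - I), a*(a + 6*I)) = a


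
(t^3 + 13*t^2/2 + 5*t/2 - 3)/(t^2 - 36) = (2*t^2 + t - 1)/(2*(t - 6))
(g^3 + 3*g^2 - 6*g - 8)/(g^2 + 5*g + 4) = g - 2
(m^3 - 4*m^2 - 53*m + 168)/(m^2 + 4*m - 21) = m - 8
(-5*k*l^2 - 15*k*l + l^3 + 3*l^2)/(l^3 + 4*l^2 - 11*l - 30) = l*(-5*k*l - 15*k + l^2 + 3*l)/(l^3 + 4*l^2 - 11*l - 30)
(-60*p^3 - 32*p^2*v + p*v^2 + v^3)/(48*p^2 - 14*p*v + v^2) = (-10*p^2 - 7*p*v - v^2)/(8*p - v)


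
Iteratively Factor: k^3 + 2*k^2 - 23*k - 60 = (k + 3)*(k^2 - k - 20) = (k - 5)*(k + 3)*(k + 4)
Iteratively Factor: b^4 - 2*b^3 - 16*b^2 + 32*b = (b - 4)*(b^3 + 2*b^2 - 8*b) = b*(b - 4)*(b^2 + 2*b - 8) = b*(b - 4)*(b + 4)*(b - 2)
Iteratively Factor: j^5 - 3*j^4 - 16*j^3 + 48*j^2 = (j - 3)*(j^4 - 16*j^2) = j*(j - 3)*(j^3 - 16*j) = j*(j - 3)*(j + 4)*(j^2 - 4*j) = j*(j - 4)*(j - 3)*(j + 4)*(j)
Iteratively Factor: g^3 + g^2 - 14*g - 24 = (g + 3)*(g^2 - 2*g - 8) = (g - 4)*(g + 3)*(g + 2)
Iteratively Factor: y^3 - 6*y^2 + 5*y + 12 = (y + 1)*(y^2 - 7*y + 12) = (y - 3)*(y + 1)*(y - 4)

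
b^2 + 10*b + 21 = (b + 3)*(b + 7)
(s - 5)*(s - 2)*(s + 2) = s^3 - 5*s^2 - 4*s + 20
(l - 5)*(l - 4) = l^2 - 9*l + 20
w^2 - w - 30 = (w - 6)*(w + 5)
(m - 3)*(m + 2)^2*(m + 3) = m^4 + 4*m^3 - 5*m^2 - 36*m - 36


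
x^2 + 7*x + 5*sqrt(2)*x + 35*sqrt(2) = (x + 7)*(x + 5*sqrt(2))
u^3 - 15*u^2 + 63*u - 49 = (u - 7)^2*(u - 1)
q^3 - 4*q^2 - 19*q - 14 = (q - 7)*(q + 1)*(q + 2)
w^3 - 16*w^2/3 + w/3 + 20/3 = (w - 5)*(w - 4/3)*(w + 1)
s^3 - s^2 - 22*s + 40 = (s - 4)*(s - 2)*(s + 5)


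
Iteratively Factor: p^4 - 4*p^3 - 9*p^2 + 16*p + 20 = (p - 5)*(p^3 + p^2 - 4*p - 4) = (p - 5)*(p - 2)*(p^2 + 3*p + 2) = (p - 5)*(p - 2)*(p + 2)*(p + 1)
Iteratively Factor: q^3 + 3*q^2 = (q + 3)*(q^2) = q*(q + 3)*(q)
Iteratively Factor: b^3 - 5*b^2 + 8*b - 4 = (b - 2)*(b^2 - 3*b + 2) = (b - 2)^2*(b - 1)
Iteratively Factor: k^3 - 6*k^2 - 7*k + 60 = (k - 4)*(k^2 - 2*k - 15) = (k - 5)*(k - 4)*(k + 3)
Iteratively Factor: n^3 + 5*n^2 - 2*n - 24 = (n + 4)*(n^2 + n - 6) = (n + 3)*(n + 4)*(n - 2)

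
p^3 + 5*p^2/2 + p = p*(p + 1/2)*(p + 2)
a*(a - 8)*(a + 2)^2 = a^4 - 4*a^3 - 28*a^2 - 32*a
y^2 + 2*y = y*(y + 2)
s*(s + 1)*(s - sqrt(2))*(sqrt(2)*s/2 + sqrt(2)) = sqrt(2)*s^4/2 - s^3 + 3*sqrt(2)*s^3/2 - 3*s^2 + sqrt(2)*s^2 - 2*s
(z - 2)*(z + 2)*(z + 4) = z^3 + 4*z^2 - 4*z - 16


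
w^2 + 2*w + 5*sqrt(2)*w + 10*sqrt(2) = (w + 2)*(w + 5*sqrt(2))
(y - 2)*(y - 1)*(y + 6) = y^3 + 3*y^2 - 16*y + 12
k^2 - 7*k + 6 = (k - 6)*(k - 1)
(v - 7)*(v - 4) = v^2 - 11*v + 28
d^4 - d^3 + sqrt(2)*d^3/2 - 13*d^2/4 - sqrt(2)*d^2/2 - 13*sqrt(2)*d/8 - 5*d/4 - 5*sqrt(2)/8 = (d - 5/2)*(d + 1/2)*(d + 1)*(d + sqrt(2)/2)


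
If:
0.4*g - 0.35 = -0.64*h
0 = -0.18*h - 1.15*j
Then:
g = 10.2222222222222*j + 0.875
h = -6.38888888888889*j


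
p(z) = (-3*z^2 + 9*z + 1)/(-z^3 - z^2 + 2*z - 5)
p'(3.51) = 0.16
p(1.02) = -1.39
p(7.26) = 0.22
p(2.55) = -0.19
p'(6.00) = 0.01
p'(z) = (9 - 6*z)/(-z^3 - z^2 + 2*z - 5) + (-3*z^2 + 9*z + 1)*(3*z^2 + 2*z - 2)/(-z^3 - z^2 + 2*z - 5)^2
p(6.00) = 0.22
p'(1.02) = 0.30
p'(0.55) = -1.30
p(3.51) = 0.08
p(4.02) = 0.14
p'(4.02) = 0.09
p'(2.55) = 0.46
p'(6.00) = 0.01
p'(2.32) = 0.59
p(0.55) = -1.15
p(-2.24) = 10.50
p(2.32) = -0.31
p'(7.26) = -0.01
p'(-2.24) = -34.52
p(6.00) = 0.22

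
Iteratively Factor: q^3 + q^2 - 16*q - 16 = (q + 1)*(q^2 - 16) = (q - 4)*(q + 1)*(q + 4)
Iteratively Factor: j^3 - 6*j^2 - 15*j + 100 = (j + 4)*(j^2 - 10*j + 25) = (j - 5)*(j + 4)*(j - 5)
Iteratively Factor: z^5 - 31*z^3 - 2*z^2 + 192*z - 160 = (z - 2)*(z^4 + 2*z^3 - 27*z^2 - 56*z + 80) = (z - 2)*(z + 4)*(z^3 - 2*z^2 - 19*z + 20) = (z - 5)*(z - 2)*(z + 4)*(z^2 + 3*z - 4) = (z - 5)*(z - 2)*(z + 4)^2*(z - 1)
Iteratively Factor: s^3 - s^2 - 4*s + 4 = (s + 2)*(s^2 - 3*s + 2) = (s - 1)*(s + 2)*(s - 2)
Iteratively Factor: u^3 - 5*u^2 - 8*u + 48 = (u + 3)*(u^2 - 8*u + 16) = (u - 4)*(u + 3)*(u - 4)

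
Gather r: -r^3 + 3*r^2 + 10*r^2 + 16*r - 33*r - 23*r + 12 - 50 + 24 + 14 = -r^3 + 13*r^2 - 40*r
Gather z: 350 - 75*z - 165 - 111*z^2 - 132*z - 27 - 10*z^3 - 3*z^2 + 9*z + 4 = -10*z^3 - 114*z^2 - 198*z + 162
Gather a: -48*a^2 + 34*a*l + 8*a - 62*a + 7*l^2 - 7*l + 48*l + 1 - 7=-48*a^2 + a*(34*l - 54) + 7*l^2 + 41*l - 6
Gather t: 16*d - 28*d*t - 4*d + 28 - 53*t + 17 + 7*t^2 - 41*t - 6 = 12*d + 7*t^2 + t*(-28*d - 94) + 39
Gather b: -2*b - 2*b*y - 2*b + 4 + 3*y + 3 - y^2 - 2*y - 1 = b*(-2*y - 4) - y^2 + y + 6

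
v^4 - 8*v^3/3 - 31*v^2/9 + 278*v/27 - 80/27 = (v - 8/3)*(v - 5/3)*(v - 1/3)*(v + 2)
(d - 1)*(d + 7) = d^2 + 6*d - 7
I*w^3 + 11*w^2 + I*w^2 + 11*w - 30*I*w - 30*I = (w - 6*I)*(w - 5*I)*(I*w + I)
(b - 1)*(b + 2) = b^2 + b - 2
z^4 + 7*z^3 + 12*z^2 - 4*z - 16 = (z - 1)*(z + 2)^2*(z + 4)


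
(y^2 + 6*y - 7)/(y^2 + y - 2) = (y + 7)/(y + 2)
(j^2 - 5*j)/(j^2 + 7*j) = (j - 5)/(j + 7)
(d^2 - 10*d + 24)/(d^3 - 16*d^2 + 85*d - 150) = (d - 4)/(d^2 - 10*d + 25)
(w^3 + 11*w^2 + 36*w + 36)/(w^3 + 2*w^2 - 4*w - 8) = (w^2 + 9*w + 18)/(w^2 - 4)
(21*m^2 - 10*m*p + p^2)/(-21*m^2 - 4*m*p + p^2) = (-3*m + p)/(3*m + p)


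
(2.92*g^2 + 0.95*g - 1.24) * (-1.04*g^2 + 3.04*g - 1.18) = -3.0368*g^4 + 7.8888*g^3 + 0.732*g^2 - 4.8906*g + 1.4632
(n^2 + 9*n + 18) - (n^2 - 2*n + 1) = 11*n + 17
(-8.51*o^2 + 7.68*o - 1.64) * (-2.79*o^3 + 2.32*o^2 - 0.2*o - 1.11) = 23.7429*o^5 - 41.1704*o^4 + 24.0952*o^3 + 4.1053*o^2 - 8.1968*o + 1.8204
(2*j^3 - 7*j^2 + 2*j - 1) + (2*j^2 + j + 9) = 2*j^3 - 5*j^2 + 3*j + 8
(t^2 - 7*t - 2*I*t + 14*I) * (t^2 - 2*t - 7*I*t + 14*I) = t^4 - 9*t^3 - 9*I*t^3 + 81*I*t^2 + 126*t - 126*I*t - 196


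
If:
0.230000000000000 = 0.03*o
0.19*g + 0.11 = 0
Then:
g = -0.58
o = 7.67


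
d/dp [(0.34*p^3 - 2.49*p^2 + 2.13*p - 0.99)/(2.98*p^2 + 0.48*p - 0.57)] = (1.0132*p^4 + 0.3264*p^3 - 8.124*p^2 + 8.739*p - 0.7389)/(8.8804*p^4 + 2.8608*p^3 - 3.1668*p^2 - 0.5472*p + 0.3249)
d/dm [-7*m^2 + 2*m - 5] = 2 - 14*m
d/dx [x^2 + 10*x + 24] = 2*x + 10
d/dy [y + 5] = 1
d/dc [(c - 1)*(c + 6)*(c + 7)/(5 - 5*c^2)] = (-c^2 - 2*c + 29)/(5*(c^2 + 2*c + 1))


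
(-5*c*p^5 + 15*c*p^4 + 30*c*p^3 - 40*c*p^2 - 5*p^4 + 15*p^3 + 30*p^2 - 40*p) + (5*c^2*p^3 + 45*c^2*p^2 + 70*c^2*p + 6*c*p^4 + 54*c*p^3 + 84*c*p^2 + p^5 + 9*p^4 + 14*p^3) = 5*c^2*p^3 + 45*c^2*p^2 + 70*c^2*p - 5*c*p^5 + 21*c*p^4 + 84*c*p^3 + 44*c*p^2 + p^5 + 4*p^4 + 29*p^3 + 30*p^2 - 40*p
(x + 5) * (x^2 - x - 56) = x^3 + 4*x^2 - 61*x - 280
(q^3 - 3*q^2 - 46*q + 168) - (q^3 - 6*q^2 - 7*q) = 3*q^2 - 39*q + 168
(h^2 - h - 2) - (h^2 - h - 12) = 10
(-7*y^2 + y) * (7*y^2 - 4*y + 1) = -49*y^4 + 35*y^3 - 11*y^2 + y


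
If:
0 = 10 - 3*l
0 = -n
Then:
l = 10/3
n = 0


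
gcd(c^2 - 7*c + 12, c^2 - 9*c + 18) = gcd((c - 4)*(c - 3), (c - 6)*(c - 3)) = c - 3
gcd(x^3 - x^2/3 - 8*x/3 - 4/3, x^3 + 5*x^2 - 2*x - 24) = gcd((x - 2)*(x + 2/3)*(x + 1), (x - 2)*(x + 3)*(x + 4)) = x - 2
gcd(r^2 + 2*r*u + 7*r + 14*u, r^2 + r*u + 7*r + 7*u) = r + 7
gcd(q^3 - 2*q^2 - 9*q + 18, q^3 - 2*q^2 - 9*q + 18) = q^3 - 2*q^2 - 9*q + 18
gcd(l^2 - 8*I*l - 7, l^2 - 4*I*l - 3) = l - I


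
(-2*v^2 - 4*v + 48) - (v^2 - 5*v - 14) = -3*v^2 + v + 62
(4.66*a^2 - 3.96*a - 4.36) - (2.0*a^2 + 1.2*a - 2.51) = 2.66*a^2 - 5.16*a - 1.85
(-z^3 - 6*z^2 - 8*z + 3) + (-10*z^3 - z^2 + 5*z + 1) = -11*z^3 - 7*z^2 - 3*z + 4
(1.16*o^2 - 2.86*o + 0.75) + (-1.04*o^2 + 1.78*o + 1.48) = 0.12*o^2 - 1.08*o + 2.23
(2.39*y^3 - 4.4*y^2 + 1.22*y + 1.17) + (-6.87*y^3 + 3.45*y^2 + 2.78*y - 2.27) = -4.48*y^3 - 0.95*y^2 + 4.0*y - 1.1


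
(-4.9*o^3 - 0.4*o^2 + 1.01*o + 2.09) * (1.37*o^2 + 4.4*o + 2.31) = -6.713*o^5 - 22.108*o^4 - 11.6953*o^3 + 6.3833*o^2 + 11.5291*o + 4.8279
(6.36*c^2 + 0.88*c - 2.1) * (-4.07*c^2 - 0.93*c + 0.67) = -25.8852*c^4 - 9.4964*c^3 + 11.9898*c^2 + 2.5426*c - 1.407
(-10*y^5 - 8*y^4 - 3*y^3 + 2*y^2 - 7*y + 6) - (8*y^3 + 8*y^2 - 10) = -10*y^5 - 8*y^4 - 11*y^3 - 6*y^2 - 7*y + 16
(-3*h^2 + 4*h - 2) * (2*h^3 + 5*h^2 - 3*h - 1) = -6*h^5 - 7*h^4 + 25*h^3 - 19*h^2 + 2*h + 2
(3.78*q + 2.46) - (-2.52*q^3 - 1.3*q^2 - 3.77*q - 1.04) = 2.52*q^3 + 1.3*q^2 + 7.55*q + 3.5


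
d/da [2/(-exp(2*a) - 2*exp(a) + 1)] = 4*(exp(a) + 1)*exp(a)/(exp(2*a) + 2*exp(a) - 1)^2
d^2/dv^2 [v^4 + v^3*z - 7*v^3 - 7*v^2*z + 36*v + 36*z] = 12*v^2 + 6*v*z - 42*v - 14*z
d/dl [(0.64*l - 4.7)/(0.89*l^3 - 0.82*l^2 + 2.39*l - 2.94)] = (-1.1392*l^3 + 13.0738*l^2 - 7.708*l + 9.3514)/(0.7921*l^6 - 1.4596*l^5 + 4.9266*l^4 - 9.1528*l^3 + 10.5337*l^2 - 14.0532*l + 8.6436)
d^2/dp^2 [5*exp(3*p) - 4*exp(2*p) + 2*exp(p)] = (45*exp(2*p) - 16*exp(p) + 2)*exp(p)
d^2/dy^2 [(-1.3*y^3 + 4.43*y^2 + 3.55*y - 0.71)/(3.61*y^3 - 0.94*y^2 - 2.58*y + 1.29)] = (106.641566*y^6 + 204.93609*y^5 + 136.895532*y^4 - 219.817046*y^3 - 104.28042*y^2 + 22.355442*y + 27.200166)/(47.045881*y^9 - 36.750522*y^8 - 91.299066*y^7 + 102.133475*y^6 + 38.984832*y^5 - 87.440328*y^4 + 19.619739*y^3 + 21.067506*y^2 - 12.880134*y + 2.146689)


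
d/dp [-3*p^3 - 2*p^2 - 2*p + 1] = -9*p^2 - 4*p - 2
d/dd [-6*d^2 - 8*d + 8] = -12*d - 8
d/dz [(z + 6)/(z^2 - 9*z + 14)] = (z^2 - 9*z - (z + 6)*(2*z - 9) + 14)/(z^2 - 9*z + 14)^2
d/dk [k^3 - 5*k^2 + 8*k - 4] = 3*k^2 - 10*k + 8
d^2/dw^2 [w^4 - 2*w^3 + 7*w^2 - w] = 12*w^2 - 12*w + 14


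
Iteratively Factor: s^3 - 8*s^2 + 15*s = (s)*(s^2 - 8*s + 15) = s*(s - 3)*(s - 5)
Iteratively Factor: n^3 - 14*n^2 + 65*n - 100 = (n - 4)*(n^2 - 10*n + 25) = (n - 5)*(n - 4)*(n - 5)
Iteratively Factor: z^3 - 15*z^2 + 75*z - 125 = (z - 5)*(z^2 - 10*z + 25) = (z - 5)^2*(z - 5)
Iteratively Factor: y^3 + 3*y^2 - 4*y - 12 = (y + 2)*(y^2 + y - 6) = (y + 2)*(y + 3)*(y - 2)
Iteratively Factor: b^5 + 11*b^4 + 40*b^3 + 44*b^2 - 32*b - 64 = (b + 4)*(b^4 + 7*b^3 + 12*b^2 - 4*b - 16) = (b + 4)^2*(b^3 + 3*b^2 - 4) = (b + 2)*(b + 4)^2*(b^2 + b - 2) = (b + 2)^2*(b + 4)^2*(b - 1)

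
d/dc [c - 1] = 1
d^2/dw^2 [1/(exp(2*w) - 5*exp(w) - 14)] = ((5 - 4*exp(w))*(-exp(2*w) + 5*exp(w) + 14) - 2*(2*exp(w) - 5)^2*exp(w))*exp(w)/(-exp(2*w) + 5*exp(w) + 14)^3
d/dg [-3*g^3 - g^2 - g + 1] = -9*g^2 - 2*g - 1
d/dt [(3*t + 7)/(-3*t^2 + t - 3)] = (-9*t^2 + 3*t + (3*t + 7)*(6*t - 1) - 9)/(3*t^2 - t + 3)^2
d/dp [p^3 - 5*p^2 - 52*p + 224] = 3*p^2 - 10*p - 52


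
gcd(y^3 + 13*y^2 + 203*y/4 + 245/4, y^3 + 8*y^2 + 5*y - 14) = y + 7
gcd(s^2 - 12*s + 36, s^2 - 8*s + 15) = 1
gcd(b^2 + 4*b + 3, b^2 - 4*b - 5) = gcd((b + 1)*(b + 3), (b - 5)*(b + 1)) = b + 1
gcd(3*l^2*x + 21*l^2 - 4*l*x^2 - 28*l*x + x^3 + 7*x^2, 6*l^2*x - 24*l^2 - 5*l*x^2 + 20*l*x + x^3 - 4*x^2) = -3*l + x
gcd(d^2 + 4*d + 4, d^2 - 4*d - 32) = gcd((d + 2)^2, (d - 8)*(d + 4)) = 1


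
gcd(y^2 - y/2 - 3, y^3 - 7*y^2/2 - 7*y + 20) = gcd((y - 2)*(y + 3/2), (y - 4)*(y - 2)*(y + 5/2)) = y - 2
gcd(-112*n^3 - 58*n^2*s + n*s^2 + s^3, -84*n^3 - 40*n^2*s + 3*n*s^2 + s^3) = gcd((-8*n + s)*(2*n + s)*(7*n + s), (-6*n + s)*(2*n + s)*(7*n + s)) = 14*n^2 + 9*n*s + s^2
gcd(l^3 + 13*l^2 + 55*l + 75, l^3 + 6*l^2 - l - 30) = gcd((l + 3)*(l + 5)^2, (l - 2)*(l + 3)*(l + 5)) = l^2 + 8*l + 15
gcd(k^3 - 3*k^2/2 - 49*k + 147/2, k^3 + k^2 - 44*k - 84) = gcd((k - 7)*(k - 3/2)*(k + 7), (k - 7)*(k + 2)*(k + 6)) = k - 7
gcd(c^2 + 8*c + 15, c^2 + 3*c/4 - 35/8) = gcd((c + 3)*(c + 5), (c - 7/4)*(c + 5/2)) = 1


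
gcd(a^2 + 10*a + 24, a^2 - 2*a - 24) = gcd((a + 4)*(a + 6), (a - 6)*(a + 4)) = a + 4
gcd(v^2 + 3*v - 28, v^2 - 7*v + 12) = v - 4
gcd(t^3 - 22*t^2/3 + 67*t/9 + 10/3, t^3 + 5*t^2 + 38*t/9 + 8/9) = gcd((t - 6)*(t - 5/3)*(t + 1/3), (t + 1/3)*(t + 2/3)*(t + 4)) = t + 1/3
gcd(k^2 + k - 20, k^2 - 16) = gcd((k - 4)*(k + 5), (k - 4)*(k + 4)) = k - 4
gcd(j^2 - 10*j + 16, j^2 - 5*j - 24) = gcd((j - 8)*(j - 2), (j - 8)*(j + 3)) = j - 8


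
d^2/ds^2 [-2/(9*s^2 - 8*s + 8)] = 4*(81*s^2 - 72*s - 4*(9*s - 4)^2 + 72)/(9*s^2 - 8*s + 8)^3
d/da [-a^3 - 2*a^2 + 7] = a*(-3*a - 4)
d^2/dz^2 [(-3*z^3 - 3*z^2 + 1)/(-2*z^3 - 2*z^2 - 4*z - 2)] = (-18*z^5 - 42*z^4 - 26*z^3 + 6*z)/(z^9 + 3*z^8 + 9*z^7 + 16*z^6 + 24*z^5 + 27*z^4 + 23*z^3 + 15*z^2 + 6*z + 1)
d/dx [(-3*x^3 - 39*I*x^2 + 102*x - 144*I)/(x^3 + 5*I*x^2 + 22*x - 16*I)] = 24*I/(x^2 - 4*I*x - 4)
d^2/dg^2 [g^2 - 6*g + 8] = 2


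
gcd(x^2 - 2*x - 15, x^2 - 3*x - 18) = x + 3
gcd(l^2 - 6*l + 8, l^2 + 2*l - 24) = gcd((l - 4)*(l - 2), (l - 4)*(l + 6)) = l - 4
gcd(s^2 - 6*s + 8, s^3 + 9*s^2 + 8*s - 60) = s - 2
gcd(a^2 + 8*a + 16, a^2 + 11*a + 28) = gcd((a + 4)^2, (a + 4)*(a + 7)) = a + 4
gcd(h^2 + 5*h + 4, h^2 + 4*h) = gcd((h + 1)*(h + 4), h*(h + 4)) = h + 4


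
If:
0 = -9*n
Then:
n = 0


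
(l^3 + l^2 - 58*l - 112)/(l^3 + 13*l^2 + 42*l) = (l^2 - 6*l - 16)/(l*(l + 6))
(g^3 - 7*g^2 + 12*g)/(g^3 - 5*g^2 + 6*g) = (g - 4)/(g - 2)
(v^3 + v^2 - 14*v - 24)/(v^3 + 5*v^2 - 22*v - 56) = (v + 3)/(v + 7)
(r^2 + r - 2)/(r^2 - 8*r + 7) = (r + 2)/(r - 7)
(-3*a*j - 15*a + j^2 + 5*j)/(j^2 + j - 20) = (-3*a + j)/(j - 4)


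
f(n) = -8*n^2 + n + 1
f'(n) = 1 - 16*n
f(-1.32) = -14.26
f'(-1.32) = 22.12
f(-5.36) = -234.20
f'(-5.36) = 86.76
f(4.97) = -191.64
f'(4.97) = -78.52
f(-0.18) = 0.56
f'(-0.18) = 3.88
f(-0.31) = -0.08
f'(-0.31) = 5.96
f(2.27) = -37.95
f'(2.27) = -35.32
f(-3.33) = -91.04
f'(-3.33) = 54.28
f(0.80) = -3.32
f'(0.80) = -11.80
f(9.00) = -638.00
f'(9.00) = -143.00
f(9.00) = -638.00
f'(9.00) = -143.00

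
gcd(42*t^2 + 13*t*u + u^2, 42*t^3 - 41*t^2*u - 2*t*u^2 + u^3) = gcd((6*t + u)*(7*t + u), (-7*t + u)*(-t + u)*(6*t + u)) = 6*t + u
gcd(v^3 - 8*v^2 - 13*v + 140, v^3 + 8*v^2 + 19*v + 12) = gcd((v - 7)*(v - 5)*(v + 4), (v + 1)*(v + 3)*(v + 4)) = v + 4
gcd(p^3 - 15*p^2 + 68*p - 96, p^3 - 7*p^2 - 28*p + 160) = p^2 - 12*p + 32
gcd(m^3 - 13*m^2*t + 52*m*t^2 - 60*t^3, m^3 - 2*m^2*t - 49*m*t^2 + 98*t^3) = -m + 2*t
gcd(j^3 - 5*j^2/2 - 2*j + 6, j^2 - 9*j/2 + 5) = j - 2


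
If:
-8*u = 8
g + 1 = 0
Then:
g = -1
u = -1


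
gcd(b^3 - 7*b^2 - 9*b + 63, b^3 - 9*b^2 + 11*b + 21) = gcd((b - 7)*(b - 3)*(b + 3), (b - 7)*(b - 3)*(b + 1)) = b^2 - 10*b + 21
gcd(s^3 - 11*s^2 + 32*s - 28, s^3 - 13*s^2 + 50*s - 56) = s^2 - 9*s + 14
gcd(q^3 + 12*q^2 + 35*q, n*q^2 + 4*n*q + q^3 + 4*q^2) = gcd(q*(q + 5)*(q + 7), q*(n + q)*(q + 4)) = q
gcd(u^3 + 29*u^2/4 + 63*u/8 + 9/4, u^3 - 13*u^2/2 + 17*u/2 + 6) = u + 1/2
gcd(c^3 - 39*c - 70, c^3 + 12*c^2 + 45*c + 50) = c^2 + 7*c + 10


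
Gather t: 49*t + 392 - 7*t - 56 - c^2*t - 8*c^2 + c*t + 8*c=-8*c^2 + 8*c + t*(-c^2 + c + 42) + 336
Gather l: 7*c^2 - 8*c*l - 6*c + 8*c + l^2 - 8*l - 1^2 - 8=7*c^2 + 2*c + l^2 + l*(-8*c - 8) - 9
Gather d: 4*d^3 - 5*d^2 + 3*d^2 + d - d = 4*d^3 - 2*d^2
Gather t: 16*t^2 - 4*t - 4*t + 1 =16*t^2 - 8*t + 1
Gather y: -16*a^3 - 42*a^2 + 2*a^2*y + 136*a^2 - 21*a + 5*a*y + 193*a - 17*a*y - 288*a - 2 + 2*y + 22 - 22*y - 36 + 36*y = -16*a^3 + 94*a^2 - 116*a + y*(2*a^2 - 12*a + 16) - 16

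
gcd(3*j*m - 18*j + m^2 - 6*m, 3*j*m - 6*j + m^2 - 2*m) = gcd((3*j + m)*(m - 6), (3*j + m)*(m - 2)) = 3*j + m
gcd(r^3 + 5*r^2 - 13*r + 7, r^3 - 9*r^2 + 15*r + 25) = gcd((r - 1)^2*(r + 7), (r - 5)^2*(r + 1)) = 1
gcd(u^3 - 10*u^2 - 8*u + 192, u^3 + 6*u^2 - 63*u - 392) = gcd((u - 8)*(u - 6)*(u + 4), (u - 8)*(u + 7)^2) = u - 8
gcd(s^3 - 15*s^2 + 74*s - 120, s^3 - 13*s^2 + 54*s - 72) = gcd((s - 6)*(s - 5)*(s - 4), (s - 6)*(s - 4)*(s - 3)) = s^2 - 10*s + 24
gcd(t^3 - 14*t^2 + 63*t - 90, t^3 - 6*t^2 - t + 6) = t - 6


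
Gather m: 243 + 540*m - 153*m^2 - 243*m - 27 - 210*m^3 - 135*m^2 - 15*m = -210*m^3 - 288*m^2 + 282*m + 216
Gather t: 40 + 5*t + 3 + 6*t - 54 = 11*t - 11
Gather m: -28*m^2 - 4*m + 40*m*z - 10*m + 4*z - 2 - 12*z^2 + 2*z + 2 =-28*m^2 + m*(40*z - 14) - 12*z^2 + 6*z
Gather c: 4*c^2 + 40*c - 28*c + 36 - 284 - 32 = 4*c^2 + 12*c - 280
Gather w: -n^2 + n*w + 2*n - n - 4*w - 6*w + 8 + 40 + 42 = -n^2 + n + w*(n - 10) + 90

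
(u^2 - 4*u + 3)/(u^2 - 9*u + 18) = (u - 1)/(u - 6)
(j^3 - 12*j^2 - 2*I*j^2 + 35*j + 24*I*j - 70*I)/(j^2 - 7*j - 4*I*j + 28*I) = (j^2 - j*(5 + 2*I) + 10*I)/(j - 4*I)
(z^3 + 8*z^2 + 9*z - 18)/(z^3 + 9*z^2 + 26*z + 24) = (z^2 + 5*z - 6)/(z^2 + 6*z + 8)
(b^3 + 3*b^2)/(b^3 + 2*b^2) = (b + 3)/(b + 2)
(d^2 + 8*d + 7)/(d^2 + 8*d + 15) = (d^2 + 8*d + 7)/(d^2 + 8*d + 15)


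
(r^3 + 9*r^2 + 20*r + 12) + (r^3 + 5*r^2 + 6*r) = 2*r^3 + 14*r^2 + 26*r + 12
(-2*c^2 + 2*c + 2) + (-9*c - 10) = -2*c^2 - 7*c - 8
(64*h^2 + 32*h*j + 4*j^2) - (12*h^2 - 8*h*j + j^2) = 52*h^2 + 40*h*j + 3*j^2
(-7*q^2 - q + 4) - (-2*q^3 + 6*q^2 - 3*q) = 2*q^3 - 13*q^2 + 2*q + 4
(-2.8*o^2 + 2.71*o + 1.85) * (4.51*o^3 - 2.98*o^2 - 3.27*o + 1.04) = -12.628*o^5 + 20.5661*o^4 + 9.4237*o^3 - 17.2867*o^2 - 3.2311*o + 1.924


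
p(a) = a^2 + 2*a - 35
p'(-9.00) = -16.00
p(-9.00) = 28.00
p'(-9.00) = -16.00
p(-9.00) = 28.00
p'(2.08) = 6.16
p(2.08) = -26.51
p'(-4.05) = -6.10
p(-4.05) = -26.70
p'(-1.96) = -1.92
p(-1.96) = -35.08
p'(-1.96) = -1.92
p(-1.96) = -35.08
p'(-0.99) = 0.02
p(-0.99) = -36.00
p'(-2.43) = -2.86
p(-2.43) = -33.96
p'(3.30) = 8.60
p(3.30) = -17.51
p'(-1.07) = -0.14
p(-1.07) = -36.00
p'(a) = 2*a + 2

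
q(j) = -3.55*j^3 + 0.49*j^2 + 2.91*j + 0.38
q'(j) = -10.65*j^2 + 0.98*j + 2.91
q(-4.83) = 397.76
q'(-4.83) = -250.28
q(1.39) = -4.16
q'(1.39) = -16.30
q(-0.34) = -0.41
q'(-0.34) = 1.35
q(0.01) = 0.41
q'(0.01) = 2.92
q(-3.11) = 102.85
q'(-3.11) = -103.15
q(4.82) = -371.74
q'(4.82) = -239.79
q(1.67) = -9.93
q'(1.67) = -25.16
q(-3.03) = 94.82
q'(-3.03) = -97.84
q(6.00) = -731.32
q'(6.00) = -374.61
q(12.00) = -6028.54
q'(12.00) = -1518.93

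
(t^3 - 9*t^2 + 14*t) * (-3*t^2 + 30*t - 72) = -3*t^5 + 57*t^4 - 384*t^3 + 1068*t^2 - 1008*t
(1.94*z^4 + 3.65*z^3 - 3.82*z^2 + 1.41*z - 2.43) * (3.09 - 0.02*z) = -0.0388*z^5 + 5.9216*z^4 + 11.3549*z^3 - 11.832*z^2 + 4.4055*z - 7.5087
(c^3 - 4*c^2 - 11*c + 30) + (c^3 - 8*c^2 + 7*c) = 2*c^3 - 12*c^2 - 4*c + 30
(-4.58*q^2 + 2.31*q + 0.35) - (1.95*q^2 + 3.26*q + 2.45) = -6.53*q^2 - 0.95*q - 2.1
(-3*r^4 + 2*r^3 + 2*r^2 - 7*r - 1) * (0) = 0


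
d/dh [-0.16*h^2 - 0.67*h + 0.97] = -0.32*h - 0.67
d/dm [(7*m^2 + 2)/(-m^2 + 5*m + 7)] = (35*m^2 + 102*m - 10)/(m^4 - 10*m^3 + 11*m^2 + 70*m + 49)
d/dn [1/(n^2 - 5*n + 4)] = (5 - 2*n)/(n^2 - 5*n + 4)^2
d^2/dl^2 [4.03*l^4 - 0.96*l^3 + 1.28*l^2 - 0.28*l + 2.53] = 48.36*l^2 - 5.76*l + 2.56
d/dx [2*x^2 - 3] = 4*x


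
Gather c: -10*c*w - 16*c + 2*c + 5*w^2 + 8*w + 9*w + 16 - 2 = c*(-10*w - 14) + 5*w^2 + 17*w + 14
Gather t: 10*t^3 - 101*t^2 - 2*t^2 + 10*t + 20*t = 10*t^3 - 103*t^2 + 30*t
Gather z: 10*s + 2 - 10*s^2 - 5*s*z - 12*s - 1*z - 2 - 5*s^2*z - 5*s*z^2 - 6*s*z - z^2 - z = -10*s^2 - 2*s + z^2*(-5*s - 1) + z*(-5*s^2 - 11*s - 2)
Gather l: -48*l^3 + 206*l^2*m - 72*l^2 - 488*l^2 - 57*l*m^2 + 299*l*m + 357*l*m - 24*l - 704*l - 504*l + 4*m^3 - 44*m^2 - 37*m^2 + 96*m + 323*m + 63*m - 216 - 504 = -48*l^3 + l^2*(206*m - 560) + l*(-57*m^2 + 656*m - 1232) + 4*m^3 - 81*m^2 + 482*m - 720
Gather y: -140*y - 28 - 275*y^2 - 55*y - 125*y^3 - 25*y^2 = -125*y^3 - 300*y^2 - 195*y - 28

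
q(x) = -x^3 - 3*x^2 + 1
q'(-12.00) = -360.00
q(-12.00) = 1297.00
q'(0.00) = 0.00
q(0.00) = 1.00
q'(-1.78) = 1.17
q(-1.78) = -2.87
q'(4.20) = -78.12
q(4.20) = -126.01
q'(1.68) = -18.55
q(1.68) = -12.21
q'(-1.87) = 0.73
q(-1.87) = -2.95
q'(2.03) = -24.54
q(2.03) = -19.73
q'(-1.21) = 2.87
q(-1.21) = -1.62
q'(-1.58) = 1.99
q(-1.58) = -2.54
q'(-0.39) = 1.88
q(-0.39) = 0.60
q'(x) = -3*x^2 - 6*x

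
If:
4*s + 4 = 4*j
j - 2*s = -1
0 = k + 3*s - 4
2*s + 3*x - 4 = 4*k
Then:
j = 3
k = -2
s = 2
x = -8/3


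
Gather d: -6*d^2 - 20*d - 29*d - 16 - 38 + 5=-6*d^2 - 49*d - 49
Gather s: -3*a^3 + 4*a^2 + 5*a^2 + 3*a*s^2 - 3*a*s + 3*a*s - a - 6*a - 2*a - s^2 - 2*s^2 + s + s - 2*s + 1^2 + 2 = -3*a^3 + 9*a^2 - 9*a + s^2*(3*a - 3) + 3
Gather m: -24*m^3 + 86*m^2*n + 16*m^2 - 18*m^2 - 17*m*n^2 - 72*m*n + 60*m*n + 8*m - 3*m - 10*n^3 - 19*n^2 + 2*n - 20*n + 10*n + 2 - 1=-24*m^3 + m^2*(86*n - 2) + m*(-17*n^2 - 12*n + 5) - 10*n^3 - 19*n^2 - 8*n + 1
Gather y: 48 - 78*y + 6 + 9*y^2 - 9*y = 9*y^2 - 87*y + 54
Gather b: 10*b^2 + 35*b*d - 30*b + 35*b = 10*b^2 + b*(35*d + 5)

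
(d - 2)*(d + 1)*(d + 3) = d^3 + 2*d^2 - 5*d - 6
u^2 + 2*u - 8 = (u - 2)*(u + 4)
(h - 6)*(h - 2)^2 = h^3 - 10*h^2 + 28*h - 24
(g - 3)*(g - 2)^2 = g^3 - 7*g^2 + 16*g - 12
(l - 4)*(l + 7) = l^2 + 3*l - 28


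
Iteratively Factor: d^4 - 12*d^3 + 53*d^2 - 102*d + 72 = (d - 2)*(d^3 - 10*d^2 + 33*d - 36) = (d - 3)*(d - 2)*(d^2 - 7*d + 12) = (d - 4)*(d - 3)*(d - 2)*(d - 3)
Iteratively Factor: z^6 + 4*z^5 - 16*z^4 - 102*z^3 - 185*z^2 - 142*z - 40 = (z + 4)*(z^5 - 16*z^3 - 38*z^2 - 33*z - 10) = (z - 5)*(z + 4)*(z^4 + 5*z^3 + 9*z^2 + 7*z + 2) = (z - 5)*(z + 1)*(z + 4)*(z^3 + 4*z^2 + 5*z + 2) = (z - 5)*(z + 1)^2*(z + 4)*(z^2 + 3*z + 2) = (z - 5)*(z + 1)^2*(z + 2)*(z + 4)*(z + 1)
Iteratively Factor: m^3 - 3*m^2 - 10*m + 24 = (m - 2)*(m^2 - m - 12) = (m - 2)*(m + 3)*(m - 4)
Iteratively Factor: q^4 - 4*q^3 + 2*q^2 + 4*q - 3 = (q - 3)*(q^3 - q^2 - q + 1) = (q - 3)*(q + 1)*(q^2 - 2*q + 1) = (q - 3)*(q - 1)*(q + 1)*(q - 1)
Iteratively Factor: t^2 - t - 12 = (t + 3)*(t - 4)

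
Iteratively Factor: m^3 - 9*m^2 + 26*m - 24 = (m - 4)*(m^2 - 5*m + 6) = (m - 4)*(m - 2)*(m - 3)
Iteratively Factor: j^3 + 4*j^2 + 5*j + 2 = (j + 1)*(j^2 + 3*j + 2) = (j + 1)*(j + 2)*(j + 1)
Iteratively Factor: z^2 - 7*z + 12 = (z - 3)*(z - 4)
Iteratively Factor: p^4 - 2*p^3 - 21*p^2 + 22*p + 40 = (p - 2)*(p^3 - 21*p - 20) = (p - 5)*(p - 2)*(p^2 + 5*p + 4) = (p - 5)*(p - 2)*(p + 4)*(p + 1)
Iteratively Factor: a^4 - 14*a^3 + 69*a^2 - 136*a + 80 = (a - 5)*(a^3 - 9*a^2 + 24*a - 16) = (a - 5)*(a - 1)*(a^2 - 8*a + 16) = (a - 5)*(a - 4)*(a - 1)*(a - 4)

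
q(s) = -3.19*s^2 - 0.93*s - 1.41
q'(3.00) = -20.07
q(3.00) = -32.91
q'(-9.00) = 56.49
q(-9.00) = -251.43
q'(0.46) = -3.86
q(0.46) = -2.51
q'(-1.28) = 7.24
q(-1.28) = -5.45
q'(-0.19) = 0.28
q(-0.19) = -1.35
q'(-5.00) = 30.97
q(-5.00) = -76.51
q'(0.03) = -1.12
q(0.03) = -1.44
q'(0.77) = -5.84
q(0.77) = -4.02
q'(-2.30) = 13.74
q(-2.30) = -16.15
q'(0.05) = -1.25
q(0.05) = -1.46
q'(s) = -6.38*s - 0.93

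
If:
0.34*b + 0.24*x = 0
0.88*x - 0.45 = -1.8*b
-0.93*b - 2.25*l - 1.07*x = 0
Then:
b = 0.81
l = 0.21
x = -1.15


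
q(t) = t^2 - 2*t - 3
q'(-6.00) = -14.00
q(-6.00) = 45.00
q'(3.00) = 4.00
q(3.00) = 0.00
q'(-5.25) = -12.50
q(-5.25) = 35.06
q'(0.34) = -1.32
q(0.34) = -3.56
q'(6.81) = 11.62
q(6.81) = 29.76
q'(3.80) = 5.60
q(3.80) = 3.84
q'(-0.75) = -3.50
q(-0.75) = -0.94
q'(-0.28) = -2.56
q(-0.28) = -2.36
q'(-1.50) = -5.00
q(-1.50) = 2.25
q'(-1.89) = -5.78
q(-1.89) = 4.35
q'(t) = 2*t - 2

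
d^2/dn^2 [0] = 0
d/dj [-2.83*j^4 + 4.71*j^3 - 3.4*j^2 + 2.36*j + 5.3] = -11.32*j^3 + 14.13*j^2 - 6.8*j + 2.36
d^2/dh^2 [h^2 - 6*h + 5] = 2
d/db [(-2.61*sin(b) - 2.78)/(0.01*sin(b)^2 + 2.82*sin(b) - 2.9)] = (0.0261*sin(b)^2 + 0.0556000000000001*sin(b) + 15.4086)*cos(b)/(0.0001*sin(b)^4 + 0.0564*sin(b)^3 + 7.8944*sin(b)^2 - 16.356*sin(b) + 8.41)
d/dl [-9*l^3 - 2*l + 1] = -27*l^2 - 2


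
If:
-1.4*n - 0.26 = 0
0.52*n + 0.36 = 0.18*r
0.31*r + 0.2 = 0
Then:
No Solution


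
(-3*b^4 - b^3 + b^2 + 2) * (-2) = 6*b^4 + 2*b^3 - 2*b^2 - 4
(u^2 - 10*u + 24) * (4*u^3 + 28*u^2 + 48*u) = 4*u^5 - 12*u^4 - 136*u^3 + 192*u^2 + 1152*u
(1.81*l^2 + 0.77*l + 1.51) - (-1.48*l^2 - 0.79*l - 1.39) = 3.29*l^2 + 1.56*l + 2.9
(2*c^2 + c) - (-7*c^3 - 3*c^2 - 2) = 7*c^3 + 5*c^2 + c + 2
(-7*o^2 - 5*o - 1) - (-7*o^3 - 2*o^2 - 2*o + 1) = 7*o^3 - 5*o^2 - 3*o - 2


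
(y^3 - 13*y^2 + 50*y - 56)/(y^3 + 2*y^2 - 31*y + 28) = (y^2 - 9*y + 14)/(y^2 + 6*y - 7)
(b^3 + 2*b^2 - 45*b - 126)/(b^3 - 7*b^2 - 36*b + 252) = (b + 3)/(b - 6)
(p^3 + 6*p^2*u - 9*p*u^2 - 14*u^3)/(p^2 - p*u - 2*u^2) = p + 7*u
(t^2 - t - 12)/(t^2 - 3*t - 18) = (t - 4)/(t - 6)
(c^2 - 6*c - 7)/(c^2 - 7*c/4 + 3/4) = 4*(c^2 - 6*c - 7)/(4*c^2 - 7*c + 3)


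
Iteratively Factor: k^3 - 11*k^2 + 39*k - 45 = (k - 3)*(k^2 - 8*k + 15) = (k - 3)^2*(k - 5)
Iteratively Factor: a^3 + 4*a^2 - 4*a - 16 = (a - 2)*(a^2 + 6*a + 8) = (a - 2)*(a + 2)*(a + 4)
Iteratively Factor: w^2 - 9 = (w + 3)*(w - 3)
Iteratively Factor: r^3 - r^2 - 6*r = (r)*(r^2 - r - 6) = r*(r + 2)*(r - 3)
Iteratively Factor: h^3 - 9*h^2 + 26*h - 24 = (h - 2)*(h^2 - 7*h + 12) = (h - 3)*(h - 2)*(h - 4)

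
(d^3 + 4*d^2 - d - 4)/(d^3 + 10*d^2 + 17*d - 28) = (d + 1)/(d + 7)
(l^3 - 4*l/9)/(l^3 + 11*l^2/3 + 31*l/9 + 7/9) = l*(9*l^2 - 4)/(9*l^3 + 33*l^2 + 31*l + 7)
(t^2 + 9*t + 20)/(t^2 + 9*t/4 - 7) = 4*(t + 5)/(4*t - 7)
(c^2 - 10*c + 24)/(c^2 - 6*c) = (c - 4)/c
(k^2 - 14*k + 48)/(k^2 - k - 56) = (k - 6)/(k + 7)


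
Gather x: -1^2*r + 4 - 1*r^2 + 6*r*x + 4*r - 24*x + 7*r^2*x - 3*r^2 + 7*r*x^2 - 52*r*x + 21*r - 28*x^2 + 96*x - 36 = -4*r^2 + 24*r + x^2*(7*r - 28) + x*(7*r^2 - 46*r + 72) - 32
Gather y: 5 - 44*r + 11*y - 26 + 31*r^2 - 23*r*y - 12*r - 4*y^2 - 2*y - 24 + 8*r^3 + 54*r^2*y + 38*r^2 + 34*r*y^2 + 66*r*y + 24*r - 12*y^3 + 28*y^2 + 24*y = 8*r^3 + 69*r^2 - 32*r - 12*y^3 + y^2*(34*r + 24) + y*(54*r^2 + 43*r + 33) - 45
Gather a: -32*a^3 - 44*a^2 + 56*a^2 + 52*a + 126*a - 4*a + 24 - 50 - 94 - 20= -32*a^3 + 12*a^2 + 174*a - 140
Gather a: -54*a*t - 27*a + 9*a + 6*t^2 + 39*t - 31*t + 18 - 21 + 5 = a*(-54*t - 18) + 6*t^2 + 8*t + 2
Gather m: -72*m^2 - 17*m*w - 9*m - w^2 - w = -72*m^2 + m*(-17*w - 9) - w^2 - w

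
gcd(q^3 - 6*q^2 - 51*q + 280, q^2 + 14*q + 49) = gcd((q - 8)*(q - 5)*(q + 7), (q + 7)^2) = q + 7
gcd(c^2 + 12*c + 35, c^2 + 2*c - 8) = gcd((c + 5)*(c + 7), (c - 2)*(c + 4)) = 1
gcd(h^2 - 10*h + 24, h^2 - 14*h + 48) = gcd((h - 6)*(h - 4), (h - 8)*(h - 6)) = h - 6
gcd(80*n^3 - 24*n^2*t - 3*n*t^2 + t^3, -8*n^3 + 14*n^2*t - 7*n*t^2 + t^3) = -4*n + t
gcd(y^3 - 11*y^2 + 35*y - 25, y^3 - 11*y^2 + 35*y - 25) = y^3 - 11*y^2 + 35*y - 25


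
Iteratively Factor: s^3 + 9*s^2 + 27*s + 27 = (s + 3)*(s^2 + 6*s + 9) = (s + 3)^2*(s + 3)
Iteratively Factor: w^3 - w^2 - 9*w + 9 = (w - 3)*(w^2 + 2*w - 3) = (w - 3)*(w - 1)*(w + 3)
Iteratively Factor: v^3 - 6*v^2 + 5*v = (v)*(v^2 - 6*v + 5) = v*(v - 5)*(v - 1)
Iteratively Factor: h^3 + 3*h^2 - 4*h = (h - 1)*(h^2 + 4*h) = h*(h - 1)*(h + 4)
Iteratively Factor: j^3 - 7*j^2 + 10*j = (j - 5)*(j^2 - 2*j) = (j - 5)*(j - 2)*(j)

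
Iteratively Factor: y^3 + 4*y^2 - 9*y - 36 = (y - 3)*(y^2 + 7*y + 12) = (y - 3)*(y + 4)*(y + 3)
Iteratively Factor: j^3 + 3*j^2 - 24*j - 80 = (j + 4)*(j^2 - j - 20) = (j - 5)*(j + 4)*(j + 4)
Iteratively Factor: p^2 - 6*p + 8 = (p - 4)*(p - 2)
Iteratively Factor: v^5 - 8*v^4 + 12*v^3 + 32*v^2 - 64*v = (v - 4)*(v^4 - 4*v^3 - 4*v^2 + 16*v) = (v - 4)^2*(v^3 - 4*v) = v*(v - 4)^2*(v^2 - 4) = v*(v - 4)^2*(v + 2)*(v - 2)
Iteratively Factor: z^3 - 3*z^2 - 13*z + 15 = (z + 3)*(z^2 - 6*z + 5) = (z - 5)*(z + 3)*(z - 1)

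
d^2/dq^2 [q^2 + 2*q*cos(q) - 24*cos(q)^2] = -2*q*cos(q) - 96*sin(q)^2 - 4*sin(q) + 50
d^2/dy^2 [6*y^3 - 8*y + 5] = 36*y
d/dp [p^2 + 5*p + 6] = 2*p + 5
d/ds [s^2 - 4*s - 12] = 2*s - 4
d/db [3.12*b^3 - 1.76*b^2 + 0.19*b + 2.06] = 9.36*b^2 - 3.52*b + 0.19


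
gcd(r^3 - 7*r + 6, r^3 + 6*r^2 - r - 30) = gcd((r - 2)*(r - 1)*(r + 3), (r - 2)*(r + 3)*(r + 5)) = r^2 + r - 6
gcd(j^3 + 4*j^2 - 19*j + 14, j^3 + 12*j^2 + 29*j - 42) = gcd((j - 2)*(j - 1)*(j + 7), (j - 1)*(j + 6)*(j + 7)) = j^2 + 6*j - 7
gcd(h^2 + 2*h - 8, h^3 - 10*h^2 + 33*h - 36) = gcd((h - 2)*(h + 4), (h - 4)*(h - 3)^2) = 1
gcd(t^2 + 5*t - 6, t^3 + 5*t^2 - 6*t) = t^2 + 5*t - 6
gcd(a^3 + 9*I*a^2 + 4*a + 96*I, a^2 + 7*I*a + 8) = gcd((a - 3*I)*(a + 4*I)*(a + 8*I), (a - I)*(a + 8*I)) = a + 8*I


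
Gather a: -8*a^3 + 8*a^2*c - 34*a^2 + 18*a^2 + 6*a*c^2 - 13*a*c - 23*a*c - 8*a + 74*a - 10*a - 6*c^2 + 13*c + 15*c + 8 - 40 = -8*a^3 + a^2*(8*c - 16) + a*(6*c^2 - 36*c + 56) - 6*c^2 + 28*c - 32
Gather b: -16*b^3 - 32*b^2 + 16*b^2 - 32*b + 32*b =-16*b^3 - 16*b^2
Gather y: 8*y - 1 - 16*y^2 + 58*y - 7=-16*y^2 + 66*y - 8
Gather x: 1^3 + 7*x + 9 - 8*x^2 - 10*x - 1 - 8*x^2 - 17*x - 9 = -16*x^2 - 20*x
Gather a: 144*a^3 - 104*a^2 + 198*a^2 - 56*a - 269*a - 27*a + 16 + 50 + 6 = 144*a^3 + 94*a^2 - 352*a + 72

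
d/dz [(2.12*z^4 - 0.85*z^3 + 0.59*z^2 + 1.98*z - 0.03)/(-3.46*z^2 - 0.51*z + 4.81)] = (-14.6704*z^5 - 0.302600000000002*z^4 + 41.6558*z^3 - 5.7156*z^2 + 5.4682*z + 9.5085)/(11.9716*z^4 + 3.5292*z^3 - 33.0251*z^2 - 4.9062*z + 23.1361)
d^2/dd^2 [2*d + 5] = 0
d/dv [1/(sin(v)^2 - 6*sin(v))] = 2*(3 - sin(v))*cos(v)/((sin(v) - 6)^2*sin(v)^2)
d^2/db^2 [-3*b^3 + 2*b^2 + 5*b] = 4 - 18*b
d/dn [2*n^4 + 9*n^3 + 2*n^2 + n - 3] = 8*n^3 + 27*n^2 + 4*n + 1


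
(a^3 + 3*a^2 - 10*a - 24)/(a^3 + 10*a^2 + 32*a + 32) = (a - 3)/(a + 4)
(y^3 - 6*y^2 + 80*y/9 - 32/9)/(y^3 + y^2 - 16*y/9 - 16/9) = (3*y^2 - 14*y + 8)/(3*y^2 + 7*y + 4)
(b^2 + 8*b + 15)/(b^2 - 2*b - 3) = (b^2 + 8*b + 15)/(b^2 - 2*b - 3)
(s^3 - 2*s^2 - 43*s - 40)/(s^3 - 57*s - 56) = (s + 5)/(s + 7)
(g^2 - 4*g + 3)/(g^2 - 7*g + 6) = (g - 3)/(g - 6)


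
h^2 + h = h*(h + 1)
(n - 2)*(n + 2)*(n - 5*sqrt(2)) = n^3 - 5*sqrt(2)*n^2 - 4*n + 20*sqrt(2)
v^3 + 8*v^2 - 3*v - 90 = (v - 3)*(v + 5)*(v + 6)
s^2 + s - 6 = (s - 2)*(s + 3)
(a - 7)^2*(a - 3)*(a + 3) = a^4 - 14*a^3 + 40*a^2 + 126*a - 441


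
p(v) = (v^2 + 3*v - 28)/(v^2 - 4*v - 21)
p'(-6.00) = -0.34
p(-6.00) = -0.26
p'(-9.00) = -0.09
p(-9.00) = 0.27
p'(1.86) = -0.28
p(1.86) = 0.76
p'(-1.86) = -2.21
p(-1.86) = 2.98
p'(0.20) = -0.36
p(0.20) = 1.26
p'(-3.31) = -29.18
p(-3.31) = -8.44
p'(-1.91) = -2.41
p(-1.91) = 3.10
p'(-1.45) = -1.22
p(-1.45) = 2.31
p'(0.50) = -0.33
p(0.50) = 1.15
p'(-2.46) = -9.65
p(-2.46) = 5.74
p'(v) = (4 - 2*v)*(v^2 + 3*v - 28)/(v^2 - 4*v - 21)^2 + (2*v + 3)/(v^2 - 4*v - 21)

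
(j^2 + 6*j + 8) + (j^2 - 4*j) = 2*j^2 + 2*j + 8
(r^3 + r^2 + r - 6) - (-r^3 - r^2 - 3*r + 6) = 2*r^3 + 2*r^2 + 4*r - 12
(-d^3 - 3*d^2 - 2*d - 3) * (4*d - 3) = -4*d^4 - 9*d^3 + d^2 - 6*d + 9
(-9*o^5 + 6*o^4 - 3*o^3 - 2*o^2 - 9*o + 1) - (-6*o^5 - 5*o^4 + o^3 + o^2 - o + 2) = -3*o^5 + 11*o^4 - 4*o^3 - 3*o^2 - 8*o - 1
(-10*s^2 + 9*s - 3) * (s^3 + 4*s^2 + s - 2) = -10*s^5 - 31*s^4 + 23*s^3 + 17*s^2 - 21*s + 6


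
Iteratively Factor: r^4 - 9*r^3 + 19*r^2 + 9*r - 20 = (r - 1)*(r^3 - 8*r^2 + 11*r + 20) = (r - 4)*(r - 1)*(r^2 - 4*r - 5) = (r - 4)*(r - 1)*(r + 1)*(r - 5)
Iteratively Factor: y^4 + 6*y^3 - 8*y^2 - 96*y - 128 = (y + 2)*(y^3 + 4*y^2 - 16*y - 64) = (y - 4)*(y + 2)*(y^2 + 8*y + 16) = (y - 4)*(y + 2)*(y + 4)*(y + 4)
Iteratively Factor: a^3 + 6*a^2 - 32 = (a - 2)*(a^2 + 8*a + 16) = (a - 2)*(a + 4)*(a + 4)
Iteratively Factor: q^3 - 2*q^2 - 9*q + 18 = (q - 2)*(q^2 - 9) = (q - 2)*(q + 3)*(q - 3)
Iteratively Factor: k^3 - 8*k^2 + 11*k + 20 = (k - 4)*(k^2 - 4*k - 5) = (k - 5)*(k - 4)*(k + 1)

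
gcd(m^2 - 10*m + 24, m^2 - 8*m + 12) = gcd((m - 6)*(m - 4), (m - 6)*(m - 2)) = m - 6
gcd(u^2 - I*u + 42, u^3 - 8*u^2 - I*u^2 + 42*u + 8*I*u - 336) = u^2 - I*u + 42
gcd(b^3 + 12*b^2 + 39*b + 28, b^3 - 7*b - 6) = b + 1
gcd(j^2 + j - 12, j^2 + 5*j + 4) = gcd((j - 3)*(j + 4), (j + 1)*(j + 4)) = j + 4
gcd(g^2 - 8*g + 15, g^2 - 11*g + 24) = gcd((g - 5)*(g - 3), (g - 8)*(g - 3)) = g - 3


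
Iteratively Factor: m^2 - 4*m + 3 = (m - 3)*(m - 1)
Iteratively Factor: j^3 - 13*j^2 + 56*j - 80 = (j - 4)*(j^2 - 9*j + 20) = (j - 5)*(j - 4)*(j - 4)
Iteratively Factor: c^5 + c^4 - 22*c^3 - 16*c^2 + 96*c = (c - 4)*(c^4 + 5*c^3 - 2*c^2 - 24*c) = (c - 4)*(c + 4)*(c^3 + c^2 - 6*c) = c*(c - 4)*(c + 4)*(c^2 + c - 6) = c*(c - 4)*(c - 2)*(c + 4)*(c + 3)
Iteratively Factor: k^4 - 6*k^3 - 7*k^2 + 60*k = (k)*(k^3 - 6*k^2 - 7*k + 60) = k*(k - 5)*(k^2 - k - 12) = k*(k - 5)*(k + 3)*(k - 4)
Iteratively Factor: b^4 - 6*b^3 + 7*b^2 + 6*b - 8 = (b - 1)*(b^3 - 5*b^2 + 2*b + 8) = (b - 1)*(b + 1)*(b^2 - 6*b + 8) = (b - 4)*(b - 1)*(b + 1)*(b - 2)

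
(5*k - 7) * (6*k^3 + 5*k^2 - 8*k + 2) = 30*k^4 - 17*k^3 - 75*k^2 + 66*k - 14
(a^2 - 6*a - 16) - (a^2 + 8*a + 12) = -14*a - 28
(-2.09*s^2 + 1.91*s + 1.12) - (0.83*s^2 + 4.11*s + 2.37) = -2.92*s^2 - 2.2*s - 1.25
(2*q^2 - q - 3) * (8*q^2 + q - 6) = 16*q^4 - 6*q^3 - 37*q^2 + 3*q + 18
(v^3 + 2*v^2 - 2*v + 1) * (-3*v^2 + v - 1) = -3*v^5 - 5*v^4 + 7*v^3 - 7*v^2 + 3*v - 1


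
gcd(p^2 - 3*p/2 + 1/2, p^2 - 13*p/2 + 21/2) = 1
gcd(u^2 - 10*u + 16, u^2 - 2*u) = u - 2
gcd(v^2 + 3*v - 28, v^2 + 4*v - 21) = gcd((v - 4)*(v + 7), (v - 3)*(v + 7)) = v + 7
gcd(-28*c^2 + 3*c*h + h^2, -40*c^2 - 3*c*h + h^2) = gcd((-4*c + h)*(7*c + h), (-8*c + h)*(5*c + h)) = 1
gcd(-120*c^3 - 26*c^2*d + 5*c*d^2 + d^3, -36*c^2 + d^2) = 6*c + d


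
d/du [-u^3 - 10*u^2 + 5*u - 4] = -3*u^2 - 20*u + 5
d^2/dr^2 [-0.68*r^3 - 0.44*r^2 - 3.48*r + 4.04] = -4.08*r - 0.88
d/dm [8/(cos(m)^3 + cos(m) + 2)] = 8*(3*cos(m)^2 + 1)*sin(m)/(cos(m)^3 + cos(m) + 2)^2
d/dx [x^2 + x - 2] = 2*x + 1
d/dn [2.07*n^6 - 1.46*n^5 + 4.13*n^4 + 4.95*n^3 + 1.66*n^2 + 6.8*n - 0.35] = 12.42*n^5 - 7.3*n^4 + 16.52*n^3 + 14.85*n^2 + 3.32*n + 6.8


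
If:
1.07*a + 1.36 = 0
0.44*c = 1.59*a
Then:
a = -1.27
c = -4.59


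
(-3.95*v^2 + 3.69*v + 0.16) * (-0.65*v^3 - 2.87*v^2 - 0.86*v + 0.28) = 2.5675*v^5 + 8.938*v^4 - 7.2973*v^3 - 4.7386*v^2 + 0.8956*v + 0.0448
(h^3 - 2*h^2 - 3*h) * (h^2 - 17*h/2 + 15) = h^5 - 21*h^4/2 + 29*h^3 - 9*h^2/2 - 45*h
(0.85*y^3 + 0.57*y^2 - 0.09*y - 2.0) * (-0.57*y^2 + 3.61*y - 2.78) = -0.4845*y^5 + 2.7436*y^4 - 0.254*y^3 - 0.7695*y^2 - 6.9698*y + 5.56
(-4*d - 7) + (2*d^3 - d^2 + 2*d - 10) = 2*d^3 - d^2 - 2*d - 17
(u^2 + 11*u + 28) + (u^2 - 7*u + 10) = 2*u^2 + 4*u + 38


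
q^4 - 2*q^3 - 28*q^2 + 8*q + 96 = (q - 6)*(q - 2)*(q + 2)*(q + 4)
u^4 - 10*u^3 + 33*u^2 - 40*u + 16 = (u - 4)^2*(u - 1)^2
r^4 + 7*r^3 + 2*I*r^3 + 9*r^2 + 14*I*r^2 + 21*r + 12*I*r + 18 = (r + 6)*(r + 3*I)*(-I*r - I)*(I*r + 1)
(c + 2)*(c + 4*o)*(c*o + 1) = c^3*o + 4*c^2*o^2 + 2*c^2*o + c^2 + 8*c*o^2 + 4*c*o + 2*c + 8*o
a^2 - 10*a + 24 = (a - 6)*(a - 4)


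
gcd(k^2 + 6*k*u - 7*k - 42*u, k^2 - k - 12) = 1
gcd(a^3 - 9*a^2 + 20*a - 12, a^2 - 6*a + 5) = a - 1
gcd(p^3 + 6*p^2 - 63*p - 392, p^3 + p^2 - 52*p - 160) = p - 8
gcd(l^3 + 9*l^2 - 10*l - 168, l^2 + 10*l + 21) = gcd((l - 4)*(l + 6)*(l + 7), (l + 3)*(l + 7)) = l + 7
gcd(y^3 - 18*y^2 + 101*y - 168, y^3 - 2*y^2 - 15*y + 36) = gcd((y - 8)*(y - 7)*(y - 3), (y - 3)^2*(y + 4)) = y - 3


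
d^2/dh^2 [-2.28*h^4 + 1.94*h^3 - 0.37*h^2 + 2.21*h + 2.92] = -27.36*h^2 + 11.64*h - 0.74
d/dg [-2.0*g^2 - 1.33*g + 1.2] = -4.0*g - 1.33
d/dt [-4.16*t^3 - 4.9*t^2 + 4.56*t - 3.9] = -12.48*t^2 - 9.8*t + 4.56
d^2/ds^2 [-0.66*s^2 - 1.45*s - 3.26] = -1.32000000000000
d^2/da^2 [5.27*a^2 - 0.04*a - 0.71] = 10.5400000000000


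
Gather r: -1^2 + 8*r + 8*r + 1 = 16*r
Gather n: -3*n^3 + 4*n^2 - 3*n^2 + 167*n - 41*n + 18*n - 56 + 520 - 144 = -3*n^3 + n^2 + 144*n + 320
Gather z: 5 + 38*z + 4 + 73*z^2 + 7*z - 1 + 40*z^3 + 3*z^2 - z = 40*z^3 + 76*z^2 + 44*z + 8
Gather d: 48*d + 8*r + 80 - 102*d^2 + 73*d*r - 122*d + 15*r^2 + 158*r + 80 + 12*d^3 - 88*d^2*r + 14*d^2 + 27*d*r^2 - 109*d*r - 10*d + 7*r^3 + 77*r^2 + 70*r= 12*d^3 + d^2*(-88*r - 88) + d*(27*r^2 - 36*r - 84) + 7*r^3 + 92*r^2 + 236*r + 160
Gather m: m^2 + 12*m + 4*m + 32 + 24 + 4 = m^2 + 16*m + 60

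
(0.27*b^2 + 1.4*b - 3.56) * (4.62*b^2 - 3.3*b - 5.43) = 1.2474*b^4 + 5.577*b^3 - 22.5333*b^2 + 4.146*b + 19.3308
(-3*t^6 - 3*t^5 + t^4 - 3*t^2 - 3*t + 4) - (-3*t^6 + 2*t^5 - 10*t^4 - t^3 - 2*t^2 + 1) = -5*t^5 + 11*t^4 + t^3 - t^2 - 3*t + 3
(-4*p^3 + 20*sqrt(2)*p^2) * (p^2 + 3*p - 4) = -4*p^5 - 12*p^4 + 20*sqrt(2)*p^4 + 16*p^3 + 60*sqrt(2)*p^3 - 80*sqrt(2)*p^2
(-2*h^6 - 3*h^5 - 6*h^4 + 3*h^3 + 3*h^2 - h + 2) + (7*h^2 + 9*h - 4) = -2*h^6 - 3*h^5 - 6*h^4 + 3*h^3 + 10*h^2 + 8*h - 2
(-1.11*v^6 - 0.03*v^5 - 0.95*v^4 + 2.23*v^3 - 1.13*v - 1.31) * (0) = 0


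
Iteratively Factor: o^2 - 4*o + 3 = (o - 3)*(o - 1)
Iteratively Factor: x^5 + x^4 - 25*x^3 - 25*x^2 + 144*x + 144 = (x + 3)*(x^4 - 2*x^3 - 19*x^2 + 32*x + 48) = (x - 3)*(x + 3)*(x^3 + x^2 - 16*x - 16) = (x - 3)*(x + 3)*(x + 4)*(x^2 - 3*x - 4) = (x - 4)*(x - 3)*(x + 3)*(x + 4)*(x + 1)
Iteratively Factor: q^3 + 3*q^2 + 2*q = (q + 1)*(q^2 + 2*q) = q*(q + 1)*(q + 2)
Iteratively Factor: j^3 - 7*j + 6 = (j - 1)*(j^2 + j - 6) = (j - 1)*(j + 3)*(j - 2)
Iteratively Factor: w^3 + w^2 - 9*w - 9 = (w + 1)*(w^2 - 9) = (w - 3)*(w + 1)*(w + 3)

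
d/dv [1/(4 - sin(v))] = cos(v)/(sin(v) - 4)^2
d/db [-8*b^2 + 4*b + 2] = 4 - 16*b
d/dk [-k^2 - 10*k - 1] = -2*k - 10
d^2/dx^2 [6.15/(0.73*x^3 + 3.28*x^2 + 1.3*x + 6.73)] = (-(26.937*x + 40.344)*(0.73*x^3 + 3.28*x^2 + 1.3*x + 6.73) + 6.15*(2.19*x^2 + 6.56*x + 1.3)*(4.38*x^2 + 13.12*x + 2.6))/(0.73*x^3 + 3.28*x^2 + 1.3*x + 6.73)^3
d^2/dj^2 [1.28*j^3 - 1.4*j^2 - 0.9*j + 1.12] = 7.68*j - 2.8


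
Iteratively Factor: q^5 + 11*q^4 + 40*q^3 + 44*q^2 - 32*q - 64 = (q + 4)*(q^4 + 7*q^3 + 12*q^2 - 4*q - 16) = (q - 1)*(q + 4)*(q^3 + 8*q^2 + 20*q + 16) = (q - 1)*(q + 2)*(q + 4)*(q^2 + 6*q + 8) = (q - 1)*(q + 2)*(q + 4)^2*(q + 2)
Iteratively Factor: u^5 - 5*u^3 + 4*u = (u)*(u^4 - 5*u^2 + 4) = u*(u + 1)*(u^3 - u^2 - 4*u + 4) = u*(u + 1)*(u + 2)*(u^2 - 3*u + 2) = u*(u - 1)*(u + 1)*(u + 2)*(u - 2)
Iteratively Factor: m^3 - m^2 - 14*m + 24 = (m - 2)*(m^2 + m - 12) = (m - 2)*(m + 4)*(m - 3)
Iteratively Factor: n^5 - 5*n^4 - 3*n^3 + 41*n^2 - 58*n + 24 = (n - 1)*(n^4 - 4*n^3 - 7*n^2 + 34*n - 24) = (n - 1)^2*(n^3 - 3*n^2 - 10*n + 24) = (n - 2)*(n - 1)^2*(n^2 - n - 12) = (n - 2)*(n - 1)^2*(n + 3)*(n - 4)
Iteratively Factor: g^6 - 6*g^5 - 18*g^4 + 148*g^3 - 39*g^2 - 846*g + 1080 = (g - 3)*(g^5 - 3*g^4 - 27*g^3 + 67*g^2 + 162*g - 360) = (g - 3)*(g - 2)*(g^4 - g^3 - 29*g^2 + 9*g + 180) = (g - 3)*(g - 2)*(g + 3)*(g^3 - 4*g^2 - 17*g + 60) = (g - 5)*(g - 3)*(g - 2)*(g + 3)*(g^2 + g - 12) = (g - 5)*(g - 3)^2*(g - 2)*(g + 3)*(g + 4)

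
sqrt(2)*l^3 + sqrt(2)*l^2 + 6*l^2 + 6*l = l*(l + 3*sqrt(2))*(sqrt(2)*l + sqrt(2))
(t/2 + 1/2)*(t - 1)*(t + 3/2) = t^3/2 + 3*t^2/4 - t/2 - 3/4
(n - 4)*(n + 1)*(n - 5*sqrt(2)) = n^3 - 5*sqrt(2)*n^2 - 3*n^2 - 4*n + 15*sqrt(2)*n + 20*sqrt(2)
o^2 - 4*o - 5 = (o - 5)*(o + 1)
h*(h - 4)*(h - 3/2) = h^3 - 11*h^2/2 + 6*h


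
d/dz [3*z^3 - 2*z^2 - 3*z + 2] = 9*z^2 - 4*z - 3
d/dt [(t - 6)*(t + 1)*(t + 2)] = 3*t^2 - 6*t - 16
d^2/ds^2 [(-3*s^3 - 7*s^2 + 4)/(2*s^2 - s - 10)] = -154/(8*s^3 - 60*s^2 + 150*s - 125)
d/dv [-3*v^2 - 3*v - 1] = -6*v - 3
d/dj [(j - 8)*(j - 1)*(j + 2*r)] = 3*j^2 + 4*j*r - 18*j - 18*r + 8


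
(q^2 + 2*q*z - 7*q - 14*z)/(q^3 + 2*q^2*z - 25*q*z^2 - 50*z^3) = (7 - q)/(-q^2 + 25*z^2)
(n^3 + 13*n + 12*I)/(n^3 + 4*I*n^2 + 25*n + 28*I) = (n + 3*I)/(n + 7*I)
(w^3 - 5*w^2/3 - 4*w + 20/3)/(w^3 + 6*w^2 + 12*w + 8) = (3*w^2 - 11*w + 10)/(3*(w^2 + 4*w + 4))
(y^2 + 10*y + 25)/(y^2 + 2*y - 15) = (y + 5)/(y - 3)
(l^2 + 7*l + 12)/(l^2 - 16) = (l + 3)/(l - 4)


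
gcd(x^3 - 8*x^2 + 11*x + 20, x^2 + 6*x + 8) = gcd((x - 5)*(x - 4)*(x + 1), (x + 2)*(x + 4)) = 1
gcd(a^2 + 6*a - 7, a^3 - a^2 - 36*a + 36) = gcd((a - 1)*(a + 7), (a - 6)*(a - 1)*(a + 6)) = a - 1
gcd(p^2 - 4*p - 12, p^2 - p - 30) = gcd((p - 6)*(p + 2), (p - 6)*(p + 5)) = p - 6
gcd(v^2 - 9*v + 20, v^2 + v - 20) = v - 4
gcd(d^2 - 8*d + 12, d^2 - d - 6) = 1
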